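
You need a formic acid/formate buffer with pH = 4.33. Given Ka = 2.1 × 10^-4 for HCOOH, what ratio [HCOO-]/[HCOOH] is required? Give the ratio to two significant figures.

pKa = -log(2.1 × 10^-4) = 3.678
pH = pKa + log(r) ⇒ log(r) = 4.33 − 3.678 = +0.652
r = [HCOO-]/[HCOOH] = 10^(+0.652) = 4.49

ratio = 4.5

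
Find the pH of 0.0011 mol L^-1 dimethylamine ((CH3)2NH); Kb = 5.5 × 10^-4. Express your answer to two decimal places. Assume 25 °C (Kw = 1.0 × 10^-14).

pH = 10.74

(CH3)2NH + H2O ⇌ (CH3)2NH2+ + OH-
Kb = [OH-]²/(0.0011 − [OH-]) = 5.5 × 10^-4
The 5% rule fails; solving [OH-]² + Kb·[OH-] − Kb·C₀ = 0 exactly:
[OH-] = [−0.00055 + √(0.00055² + 2.42e-06)]/2 = 5.50 × 10^-4 M
pOH = 3.26, so pH = 14.00 − pOH = 10.74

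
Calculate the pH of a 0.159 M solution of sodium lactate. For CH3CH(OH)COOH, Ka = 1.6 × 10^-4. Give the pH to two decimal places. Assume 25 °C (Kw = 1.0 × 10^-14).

pH = 8.50

CH3CH(OH)COO- is the conjugate base of the weak acid CH3CH(OH)COOH.
Kb = Kw/Ka = 1.0×10^-14 / 1.6 × 10^-4 = 6.25 × 10^-11
Let x = [OH-] at equilibrium. Kb = x²/(0.159 − x).
Neglecting x in the denominator: x = √(6.25 × 10^-11 × 0.159) = 3.15 × 10^-6 M
pOH = 5.50, so pH = 14.00 − pOH = 8.50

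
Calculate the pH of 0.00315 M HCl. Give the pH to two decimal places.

pH = 2.50

HCl is a strong acid and dissociates completely, so [H+] = 0.00315 M.
pH = -log(0.00315) = 2.50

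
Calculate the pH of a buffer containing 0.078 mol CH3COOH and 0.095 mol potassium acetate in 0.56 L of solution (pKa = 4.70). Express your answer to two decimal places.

pH = 4.79

pH = pKa + log([A⁻]/[HA]) = 4.70 + log(0.095/0.078)
pH = 4.70 + (+0.086) = 4.79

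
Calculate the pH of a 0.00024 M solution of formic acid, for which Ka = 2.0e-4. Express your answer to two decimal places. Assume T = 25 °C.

pH = 3.85

HCOOH ⇌ HCOO- + H+
Ka = x²/(0.00024 − x) = 2.0 × 10^-4
Here C₀/Ka ≈ 1.2, so the small-x approximation fails. Use the quadratic:
x = (−Ka + √(Ka² + 4·Ka·C₀))/2 = 1.41 × 10^-4 M
pH = −log[H+] = −log(1.41 × 10^-4) = 3.85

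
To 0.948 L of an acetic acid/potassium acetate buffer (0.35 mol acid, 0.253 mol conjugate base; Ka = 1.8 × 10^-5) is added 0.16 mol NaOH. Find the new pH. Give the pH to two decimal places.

OH- converts CH3COOH to CH3COO-: CH3COOH → 0.19 mol, CH3COO- → 0.413 mol.
pKa = −log(1.8 × 10^-5) = 4.745
pH = pKa + log([A⁻]/[HA]) = 4.745 + log(0.413/0.19) = 4.745 +0.337

pH = 5.08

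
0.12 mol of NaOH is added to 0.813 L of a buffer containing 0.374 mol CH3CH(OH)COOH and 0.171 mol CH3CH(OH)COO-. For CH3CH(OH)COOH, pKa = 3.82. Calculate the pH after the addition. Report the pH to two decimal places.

OH- converts CH3CH(OH)COOH to CH3CH(OH)COO-: CH3CH(OH)COOH → 0.254 mol, CH3CH(OH)COO- → 0.291 mol.
pH = pKa + log(n_CH3CH(OH)COO-/n_CH3CH(OH)COOH) = 3.82 + log(0.291/0.254) = 3.82 + (+0.059)

pH = 3.88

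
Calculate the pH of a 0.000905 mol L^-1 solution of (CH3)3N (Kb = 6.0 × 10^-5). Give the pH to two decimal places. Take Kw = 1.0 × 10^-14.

(CH3)3N + H2O ⇌ (CH3)3NH+ + OH-
Kb = [OH-]²/(0.000905 − [OH-]) = 6.0 × 10^-5
The 5% rule fails; solving [OH-]² + Kb·[OH-] − Kb·C₀ = 0 exactly:
[OH-] = [−6e-05 + √(6e-05² + 2.17e-07)]/2 = 2.05 × 10^-4 M
pOH = 3.69, so pH = 14.00 − pOH = 10.31

pH = 10.31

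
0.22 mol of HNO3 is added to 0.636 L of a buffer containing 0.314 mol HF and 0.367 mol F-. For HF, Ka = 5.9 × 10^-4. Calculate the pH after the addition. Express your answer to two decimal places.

pH = 2.67

After neutralization: n(HF) = 0.534 mol, n(F-) = 0.147 mol.
pKa = −log(5.9 × 10^-4) = 3.229
pH = pKa + log(n_F-/n_HF) = 3.229 + log(0.147/0.534) = 3.229 + (-0.560)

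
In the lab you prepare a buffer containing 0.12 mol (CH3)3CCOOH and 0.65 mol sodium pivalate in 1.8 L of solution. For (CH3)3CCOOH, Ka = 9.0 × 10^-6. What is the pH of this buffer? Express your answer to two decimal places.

pH = 5.78

pKa = −log(9.0 × 10^-6) = 5.046
pH = pKa + log([A⁻]/[HA]) = 5.046 + log(0.65/0.12)
pH = 5.046 + (+0.734) = 5.78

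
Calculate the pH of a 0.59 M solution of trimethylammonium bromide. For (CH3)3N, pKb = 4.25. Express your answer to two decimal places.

(CH3)3NH+ is the conjugate acid of the weak base (CH3)3N.
Kb = 10^(−4.25) = 5.62 × 10^-5
Ka = Kw/Kb = 1.0×10^-14 / 5.62 × 10^-5 = 1.78 × 10^-10
Ka = [H+]²/(0.59 − [H+]) = 1.78 × 10^-10
Since Ka ≪ C₀, [H+] ≈ √(Ka·C₀) = 1.02 × 10^-5 M.
([H+]/C₀ = 0.0017% < 5%, so the approximation holds.)
pH = −log[H+] = −log(1.02 × 10^-5) = 4.99

pH = 4.99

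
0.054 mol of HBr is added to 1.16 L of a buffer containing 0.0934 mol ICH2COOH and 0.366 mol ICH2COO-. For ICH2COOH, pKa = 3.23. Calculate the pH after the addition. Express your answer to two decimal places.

pH = 3.56

Added H+ converts ICH2COO- to ICH2COOH: ICH2COOH → 0.147 mol, ICH2COO- → 0.312 mol.
pH = pKa + log([A⁻]/[HA]) = 3.23 + log(0.312/0.147) = 3.23 +0.327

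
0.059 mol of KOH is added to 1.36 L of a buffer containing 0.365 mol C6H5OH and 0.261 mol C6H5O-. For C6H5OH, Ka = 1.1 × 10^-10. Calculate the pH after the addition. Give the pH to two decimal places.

pH = 9.98

OH- converts C6H5OH to C6H5O-: C6H5OH → 0.306 mol, C6H5O- → 0.32 mol.
pKa = −log(1.1 × 10^-10) = 9.959
Henderson–Hasselbalch with mole ratio 0.32/0.306: pH = 9.959 + (+0.019)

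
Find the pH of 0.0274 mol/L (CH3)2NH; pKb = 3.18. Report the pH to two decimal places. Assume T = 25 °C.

pH = 11.60

(CH3)2NH + H2O ⇌ (CH3)2NH2+ + OH-
Kb = 10^(−3.18) = 6.61 × 10^-4
From the ICE table, Kb = x²/(0.0274 − x) = 6.61 × 10^-4.
The 5% rule fails; solving x² + Kb·x − Kb·C₀ = 0 exactly:
x = (−Kb + √(Kb² + 4·Kb·C₀))/2 = 3.94 × 10^-3 M
pOH = −log(3.94 × 10^-3) = 2.40; pH = 14.00 − 2.40 = 11.60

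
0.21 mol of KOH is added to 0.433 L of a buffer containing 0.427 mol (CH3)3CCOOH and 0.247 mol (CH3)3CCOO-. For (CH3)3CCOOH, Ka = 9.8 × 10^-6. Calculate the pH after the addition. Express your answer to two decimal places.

OH- converts (CH3)3CCOOH to (CH3)3CCOO-: (CH3)3CCOOH → 0.217 mol, (CH3)3CCOO- → 0.457 mol.
pKa = −log(9.8 × 10^-6) = 5.009
pH = pKa + log([A⁻]/[HA]) = 5.009 + log(0.457/0.217) = 5.009 +0.323

pH = 5.33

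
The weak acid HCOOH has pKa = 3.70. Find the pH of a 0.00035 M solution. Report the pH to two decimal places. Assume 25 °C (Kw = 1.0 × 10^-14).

pH = 3.74

HCOOH ⇌ HCOO- + H+
Ka = 10^(−3.70) = 2.00 × 10^-4
Ka = [H+]²/(0.00035 − [H+]) = 2.00 × 10^-4
Here C₀/Ka ≈ 1.75, so the small-[H+] approximation fails. Use the quadratic:
[H+] = [−0.0002 + √(0.0002² + 2.8e-07)]/2 = 1.83 × 10^-4 M
pH = −log(1.83 × 10^-4) = 3.74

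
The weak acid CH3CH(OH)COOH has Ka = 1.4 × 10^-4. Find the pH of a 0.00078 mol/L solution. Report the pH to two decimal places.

pH = 3.57

CH3CH(OH)COOH ⇌ CH3CH(OH)COO- + H+
Ka = x²/(0.00078 − x) = 1.4 × 10^-4
Here C₀/Ka ≈ 5.57, so the small-x approximation fails. Use the quadratic:
x = [−0.00014 + √(0.00014² + 4.37e-07)]/2 = 2.68 × 10^-4 M
pH = −log[H+] = −log(2.68 × 10^-4) = 3.57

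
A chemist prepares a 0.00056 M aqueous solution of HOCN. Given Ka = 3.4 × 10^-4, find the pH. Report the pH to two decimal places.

pH = 3.53

HOCN ⇌ OCN- + H+
From the ICE table, Ka = [H+]²/(0.00056 − [H+]) = 3.4 × 10^-4.
The 5% rule fails; solving [H+]² + Ka·[H+] − Ka·C₀ = 0 exactly:
[H+] = (−Ka + √(Ka² + 4·Ka·C₀))/2 = 2.98 × 10^-4 M
pH = −log[H+] = −log(2.98 × 10^-4) = 3.53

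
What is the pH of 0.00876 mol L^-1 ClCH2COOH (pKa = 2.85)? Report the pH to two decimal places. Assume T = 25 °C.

ClCH2COOH ⇌ ClCH2COO- + H+
Ka = 10^(−2.85) = 1.41 × 10^-3
Let x = [H+] at equilibrium. Ka = x²/(0.00876 − x).
The 5% rule fails; solving x² + Ka·x − Ka·C₀ = 0 exactly:
x = [−0.00141 + √(0.00141² + 4.94e-05)]/2 = 2.88 × 10^-3 M
pH = −log(2.88 × 10^-3) = 2.54

pH = 2.54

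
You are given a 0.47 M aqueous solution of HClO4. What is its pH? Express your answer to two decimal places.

HClO4 is a strong acid and dissociates completely, so [H+] = 0.47 M.
pH = -log(0.47) = 0.33

pH = 0.33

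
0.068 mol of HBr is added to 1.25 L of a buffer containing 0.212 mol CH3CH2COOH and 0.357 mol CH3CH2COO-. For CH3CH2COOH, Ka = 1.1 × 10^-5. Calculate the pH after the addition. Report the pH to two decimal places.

Added H+ converts CH3CH2COO- to CH3CH2COOH: CH3CH2COOH → 0.28 mol, CH3CH2COO- → 0.289 mol.
pKa = −log(1.1 × 10^-5) = 4.959
pH = pKa + log([A⁻]/[HA]) = 4.959 + log(0.289/0.28) = 4.959 +0.014

pH = 4.97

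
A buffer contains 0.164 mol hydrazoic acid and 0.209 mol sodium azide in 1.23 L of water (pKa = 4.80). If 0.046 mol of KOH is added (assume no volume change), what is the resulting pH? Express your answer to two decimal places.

pH = 5.13

After neutralization: n(HN3) = 0.118 mol, n(N3-) = 0.255 mol.
pH = pKa + log([A⁻]/[HA]) = 4.80 + log(0.255/0.118) = 4.80 +0.335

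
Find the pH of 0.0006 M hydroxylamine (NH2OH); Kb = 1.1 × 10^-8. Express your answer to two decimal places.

pH = 8.41

NH2OH + H2O ⇌ NH3OH+ + OH-
Let x = [OH-] at equilibrium. Kb = x²/(0.0006 − x).
Since Kb ≪ C₀, x ≈ √(Kb·C₀) = 2.57 × 10^-6 M.
(x/C₀ = 0.43% < 5%, so the approximation holds.)
pOH = 5.59, so pH = 14.00 − pOH = 8.41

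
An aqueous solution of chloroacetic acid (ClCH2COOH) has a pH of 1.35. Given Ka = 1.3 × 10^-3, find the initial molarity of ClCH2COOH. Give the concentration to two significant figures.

C₀ = 1.6 M

[H+] = 10^(-1.35) = 4.47 × 10^-2 M = x
Ka = x²/(C₀ − x) ⇒ C₀ = x + x²/Ka
C₀ = 4.47 × 10^-2 + (4.47 × 10^-2)²/(1.3 × 10^-3) = 1.58 M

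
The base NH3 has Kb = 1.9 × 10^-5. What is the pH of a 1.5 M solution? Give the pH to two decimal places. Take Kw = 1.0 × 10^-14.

pH = 11.73

NH3 + H2O ⇌ NH4+ + OH-
From the ICE table, Kb = x²/(1.5 − x) = 1.9 × 10^-5.
Since Kb ≪ C₀, x ≈ √(Kb·C₀) = 5.34 × 10^-3 M.
pOH = −log(5.34 × 10^-3) = 2.27; pH = 14.00 − 2.27 = 11.73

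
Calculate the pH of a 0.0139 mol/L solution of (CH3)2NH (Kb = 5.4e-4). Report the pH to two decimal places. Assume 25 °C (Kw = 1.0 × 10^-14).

(CH3)2NH + H2O ⇌ (CH3)2NH2+ + OH-
Kb = [OH-]²/(0.0139 − [OH-]) = 5.4 × 10^-4
The 5% rule fails; solving [OH-]² + Kb·[OH-] − Kb·C₀ = 0 exactly:
[OH-] = [−0.00054 + √(0.00054² + 3e-05)]/2 = 2.48 × 10^-3 M
pOH = 2.61, so pH = 14.00 − pOH = 11.39

pH = 11.39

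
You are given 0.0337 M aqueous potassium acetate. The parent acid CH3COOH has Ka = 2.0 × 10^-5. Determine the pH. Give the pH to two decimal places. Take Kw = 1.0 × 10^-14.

CH3COO- is the conjugate base of the weak acid CH3COOH.
Kb = Kw/Ka = 1.0×10^-14 / 2.0 × 10^-5 = 5.00 × 10^-10
From the ICE table, Kb = [OH-]²/(0.0337 − [OH-]) = 5.00 × 10^-10.
Assume [OH-] ≪ 0.0337: [OH-] ≈ √(5.00 × 10^-10 × 0.0337) = 4.10 × 10^-6 M
Check: 0.012% ionized — well under 5%, approximation valid.
pOH = −log(4.10 × 10^-6) = 5.39; pH = 14.00 − 5.39 = 8.61

pH = 8.61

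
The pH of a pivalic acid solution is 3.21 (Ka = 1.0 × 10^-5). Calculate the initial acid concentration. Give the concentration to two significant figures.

C₀ = 3.9 × 10^-2 M

[H+] = 10^(-3.21) = 6.17 × 10^-4 M = x
Ka = x²/(C₀ − x) ⇒ C₀ = x + x²/Ka
C₀ = 6.17 × 10^-4 + (6.17 × 10^-4)²/(1.0 × 10^-5) = 3.87 × 10^-2 M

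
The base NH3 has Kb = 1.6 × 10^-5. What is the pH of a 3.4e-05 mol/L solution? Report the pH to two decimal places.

pH = 9.22

NH3 + H2O ⇌ NH4+ + OH-
Kb = [OH-]²/(3.4e-05 − [OH-]) = 1.6 × 10^-5
[OH-] is not negligible relative to C₀; solve [OH-]² + 1.6e-05·[OH-] − 5.44e-10 = 0.
[OH-] = (−Kb + √(Kb² + 4·Kb·C₀))/2 = 1.67 × 10^-5 M
pOH = −log(1.67 × 10^-5) = 4.78; pH = 14.00 − 4.78 = 9.22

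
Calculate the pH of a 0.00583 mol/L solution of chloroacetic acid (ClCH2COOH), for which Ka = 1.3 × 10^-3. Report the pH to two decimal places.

ClCH2COOH ⇌ ClCH2COO- + H+
From the ICE table, Ka = [H+]²/(0.00583 − [H+]) = 1.3 × 10^-3.
The 5% rule fails; solving [H+]² + Ka·[H+] − Ka·C₀ = 0 exactly:
[H+] = [−0.0013 + √(0.0013² + 3.03e-05)]/2 = 2.18 × 10^-3 M
pH = −log(2.18 × 10^-3) = 2.66

pH = 2.66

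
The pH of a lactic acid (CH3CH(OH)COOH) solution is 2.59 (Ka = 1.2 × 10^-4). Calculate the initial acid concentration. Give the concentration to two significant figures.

[H+] = 10^(-2.59) = 2.57 × 10^-3 M = x
Ka = x²/(C₀ − x) ⇒ C₀ = x + x²/Ka
C₀ = 2.57 × 10^-3 + (2.57 × 10^-3)²/(1.2 × 10^-4) = 5.76 × 10^-2 M

C₀ = 5.8 × 10^-2 M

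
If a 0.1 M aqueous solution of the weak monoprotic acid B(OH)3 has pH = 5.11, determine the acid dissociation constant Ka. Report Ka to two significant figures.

Ka = 6.0 × 10^-10

[H+] = 10^(-5.11) = 7.76 × 10^-6 M
At equilibrium [HA] = 0.1 − 7.76 × 10^-6 = 1.00 × 10^-1 M
Ka = [H+][A-]/[HA] = (7.76 × 10^-6)² / 1.00 × 10^-1 = 6.0 × 10^-10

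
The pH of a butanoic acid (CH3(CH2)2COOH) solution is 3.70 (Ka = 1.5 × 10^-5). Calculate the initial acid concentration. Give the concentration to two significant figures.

C₀ = 2.9 × 10^-3 M

[H+] = 10^(-3.70) = 2.00 × 10^-4 M = x
Ka = x²/(C₀ − x) ⇒ C₀ = x + x²/Ka
C₀ = 2.00 × 10^-4 + (2.00 × 10^-4)²/(1.5 × 10^-5) = 2.87 × 10^-3 M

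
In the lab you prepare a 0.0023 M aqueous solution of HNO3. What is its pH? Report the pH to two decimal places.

pH = 2.64

HNO3 is a strong acid and dissociates completely, so [H+] = 0.0023 M.
pH = -log(0.0023) = 2.64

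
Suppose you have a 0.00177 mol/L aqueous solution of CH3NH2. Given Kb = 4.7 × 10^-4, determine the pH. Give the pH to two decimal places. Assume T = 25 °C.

pH = 10.85

CH3NH2 + H2O ⇌ CH3NH3+ + OH-
Kb = x²/(0.00177 − x) = 4.7 × 10^-4
Here C₀/Kb ≈ 3.77, so the small-x approximation fails. Use the quadratic:
x = [−0.00047 + √(0.00047² + 3.33e-06)]/2 = 7.07 × 10^-4 M
pOH = 3.15, so pH = 14.00 − pOH = 10.85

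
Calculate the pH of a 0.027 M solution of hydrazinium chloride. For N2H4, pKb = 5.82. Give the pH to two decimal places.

N2H5+ is the conjugate acid of the weak base N2H4.
Kb = 10^(−5.82) = 1.51 × 10^-6
Ka = Kw/Kb = 1.0×10^-14 / 1.51 × 10^-6 = 6.62 × 10^-9
From the ICE table, Ka = [H+]²/(0.027 − [H+]) = 6.62 × 10^-9.
Since Ka ≪ C₀, [H+] ≈ √(Ka·C₀) = 1.34 × 10^-5 M.
([H+]/C₀ = 0.05% < 5%, so the approximation holds.)
pH = −log(1.34 × 10^-5) = 4.87

pH = 4.87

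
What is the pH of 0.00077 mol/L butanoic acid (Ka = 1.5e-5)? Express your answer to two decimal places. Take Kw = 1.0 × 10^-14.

CH3(CH2)2COOH ⇌ CH3(CH2)2COO- + H+
Ka = [H+]²/(0.00077 − [H+]) = 1.5 × 10^-5
The 5% rule fails; solving [H+]² + Ka·[H+] − Ka·C₀ = 0 exactly:
[H+] = (−Ka + √(Ka² + 4·Ka·C₀))/2 = 1.00 × 10^-4 M
pH = −log(1.00 × 10^-4) = 4.00

pH = 4.00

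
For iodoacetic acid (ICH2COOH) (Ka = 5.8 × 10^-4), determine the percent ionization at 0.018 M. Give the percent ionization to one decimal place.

ICH2COOH ⇌ ICH2COO- + H+; let x = [H+] at equilibrium.
Solve x² + 0.00058x − 1.04e-05 = 0 → x = 2.95 × 10^-3 M
Fraction ionized = 2.95 × 10^-3 / 0.018 = 0.1639 → 16.4%

16.4%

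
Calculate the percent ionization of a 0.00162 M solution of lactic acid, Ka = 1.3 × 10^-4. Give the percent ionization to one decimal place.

CH3CH(OH)COOH ⇌ CH3CH(OH)COO- + H+; let x = [H+] at equilibrium.
Solve x² + 0.00013x − 2.11e-07 = 0 → x = 3.98 × 10^-4 M
Fraction ionized = 3.98 × 10^-4 / 0.00162 = 0.2457 → 24.6%

24.6%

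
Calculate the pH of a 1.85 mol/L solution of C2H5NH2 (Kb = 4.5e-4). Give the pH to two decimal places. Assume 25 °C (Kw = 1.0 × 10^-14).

C2H5NH2 + H2O ⇌ C2H5NH3+ + OH-
Kb = [OH-]²/(1.85 − [OH-]) = 4.5 × 10^-4
Neglecting [OH-] in the denominator: [OH-] = √(4.5 × 10^-4 × 1.85) = 2.89 × 10^-2 M
([OH-]/C₀ = 1.6% < 5%, so the approximation holds.)
pOH = −log(2.89 × 10^-2) = 1.54; pH = 14.00 − 1.54 = 12.46

pH = 12.46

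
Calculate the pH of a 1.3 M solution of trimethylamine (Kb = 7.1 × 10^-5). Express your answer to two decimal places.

(CH3)3N + H2O ⇌ (CH3)3NH+ + OH-
Kb = x²/(1.3 − x) = 7.1 × 10^-5
Neglecting x in the denominator: x = √(7.1 × 10^-5 × 1.3) = 9.61 × 10^-3 M
pOH = 2.02, so pH = 14.00 − pOH = 11.98

pH = 11.98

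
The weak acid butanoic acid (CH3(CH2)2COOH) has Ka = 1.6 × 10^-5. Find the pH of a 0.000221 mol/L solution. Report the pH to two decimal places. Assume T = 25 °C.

pH = 4.28

CH3(CH2)2COOH ⇌ CH3(CH2)2COO- + H+
From the ICE table, Ka = [H+]²/(0.000221 − [H+]) = 1.6 × 10^-5.
[H+] is not negligible relative to C₀; solve [H+]² + 1.6e-05·[H+] − 3.54e-09 = 0.
[H+] = (−Ka + √(Ka² + 4·Ka·C₀))/2 = 5.20 × 10^-5 M
pH = −log(5.20 × 10^-5) = 4.28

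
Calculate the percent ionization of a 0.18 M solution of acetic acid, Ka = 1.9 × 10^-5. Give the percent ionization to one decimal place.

1.0%

CH3COOH ⇌ CH3COO- + H+; let x = [H+] at equilibrium.
x ≈ √(Ka·C₀) = √(1.9 × 10^-5 × 0.18) = 1.85 × 10^-3 M
% ionization = x/C₀ × 100% = 1.85 × 10^-3/0.18 × 100% = 1.0%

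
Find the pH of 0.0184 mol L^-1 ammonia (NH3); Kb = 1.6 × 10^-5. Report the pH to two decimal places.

pH = 10.73

NH3 + H2O ⇌ NH4+ + OH-
Let x = [OH-] at equilibrium. Kb = x²/(0.0184 − x).
Neglecting x in the denominator: x = √(1.6 × 10^-5 × 0.0184) = 5.43 × 10^-4 M
pOH = 3.27, so pH = 14.00 − pOH = 10.73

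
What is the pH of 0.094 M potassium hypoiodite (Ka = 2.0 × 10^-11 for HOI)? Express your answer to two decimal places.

pH = 11.82

OI- is the conjugate base of the weak acid HOI.
Kb = Kw/Ka = 1.0×10^-14 / 2.0 × 10^-11 = 5.00 × 10^-4
From the ICE table, Kb = [OH-]²/(0.094 − [OH-]) = 5.00 × 10^-4.
Here C₀/Kb ≈ 188, so the small-[OH-] approximation fails. Use the quadratic:
[OH-] = [−0.0005 + √(0.0005² + 0.000188)]/2 = 6.61 × 10^-3 M
pOH = −log(6.61 × 10^-3) = 2.18; pH = 14.00 − 2.18 = 11.82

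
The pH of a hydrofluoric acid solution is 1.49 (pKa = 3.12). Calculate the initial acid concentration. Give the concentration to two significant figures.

C₀ = 1.4 M

[H+] = 10^(-1.49) = 3.24 × 10^-2 M = x
Ka = 10^(−3.12) = 7.59 × 10^-4
Ka = x²/(C₀ − x) ⇒ C₀ = x + x²/Ka
C₀ = 3.24 × 10^-2 + (3.24 × 10^-2)²/(7.59 × 10^-4) = 1.42 M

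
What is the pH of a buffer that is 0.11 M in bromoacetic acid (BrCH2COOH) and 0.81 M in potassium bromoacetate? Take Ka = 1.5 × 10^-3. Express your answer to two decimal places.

pKa = −log(1.5 × 10^-3) = 2.824
Using pH = pKa + log([base]/[acid]) with [base]/[acid] = 0.81/0.11:
pH = 2.824 + (+0.867) = 3.69

pH = 3.69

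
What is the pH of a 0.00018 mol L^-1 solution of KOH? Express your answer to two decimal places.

KOH is a strong base; [OH-] = 0.00018 M.
pOH = -log(0.00018) = 3.74
pH = 14.00 - 3.74 = 10.26

pH = 10.26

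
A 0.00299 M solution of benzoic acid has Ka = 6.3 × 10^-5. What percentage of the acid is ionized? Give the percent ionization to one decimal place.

C6H5COOH ⇌ C6H5COO- + H+; let x = [H+] at equilibrium.
Ka = x²/(C₀ − x); solving the quadratic gives x = 4.04 × 10^-4 M.
% ionization = x/C₀ × 100% = 4.04 × 10^-4/0.00299 × 100% = 13.5%

13.5%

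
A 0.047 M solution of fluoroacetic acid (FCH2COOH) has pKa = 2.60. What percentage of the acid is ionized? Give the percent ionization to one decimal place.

20.6%

FCH2COOH ⇌ FCH2COO- + H+; let x = [H+] at equilibrium.
Ka = 10^(−2.60) = 2.51 × 10^-3
Ka = x²/(C₀ − x); solving the quadratic gives x = 9.68 × 10^-3 M.
% ionization = x/C₀ × 100% = 9.68 × 10^-3/0.047 × 100% = 20.6%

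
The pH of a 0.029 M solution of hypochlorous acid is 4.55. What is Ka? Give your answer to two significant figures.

[H+] = 10^(-4.55) = 2.82 × 10^-5 M
At equilibrium [HA] = 0.029 − 2.82 × 10^-5 = 2.90 × 10^-2 M
Ka = [H+][A-]/[HA] = (2.82 × 10^-5)² / 2.90 × 10^-2 = 2.7 × 10^-8

Ka = 2.7 × 10^-8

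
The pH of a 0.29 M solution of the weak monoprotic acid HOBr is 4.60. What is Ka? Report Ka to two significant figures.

Ka = 2.2 × 10^-9

[H+] = 10^(-4.60) = 2.51 × 10^-5 M
At equilibrium [HA] = 0.29 − 2.51 × 10^-5 = 2.90 × 10^-1 M
Ka = [H+][A-]/[HA] = (2.51 × 10^-5)² / 2.90 × 10^-1 = 2.2 × 10^-9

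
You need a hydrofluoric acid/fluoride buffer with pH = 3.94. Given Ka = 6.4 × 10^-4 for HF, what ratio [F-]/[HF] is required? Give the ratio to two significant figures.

ratio = 5.6

pKa = -log(6.4 × 10^-4) = 3.194
pH = pKa + log(r) ⇒ log(r) = 3.94 − 3.194 = +0.746
r = [F-]/[HF] = 10^(+0.746) = 5.57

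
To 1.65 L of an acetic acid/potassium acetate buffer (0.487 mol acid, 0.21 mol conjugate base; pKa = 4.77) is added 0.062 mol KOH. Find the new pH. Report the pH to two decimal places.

pH = 4.58

After neutralization: n(CH3COOH) = 0.425 mol, n(CH3COO-) = 0.272 mol.
pH = pKa + log([A⁻]/[HA]) = 4.77 + log(0.272/0.425) = 4.77 -0.194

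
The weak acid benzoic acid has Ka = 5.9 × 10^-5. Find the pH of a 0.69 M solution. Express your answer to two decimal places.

pH = 2.20

C6H5COOH ⇌ C6H5COO- + H+
From the ICE table, Ka = x²/(0.69 − x) = 5.9 × 10^-5.
Since Ka ≪ C₀, x ≈ √(Ka·C₀) = 6.38 × 10^-3 M.
pH = −log(6.38 × 10^-3) = 2.20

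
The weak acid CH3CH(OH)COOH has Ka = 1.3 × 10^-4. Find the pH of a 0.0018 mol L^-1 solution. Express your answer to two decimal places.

CH3CH(OH)COOH ⇌ CH3CH(OH)COO- + H+
From the ICE table, Ka = [H+]²/(0.0018 − [H+]) = 1.3 × 10^-4.
The 5% rule fails; solving [H+]² + Ka·[H+] − Ka·C₀ = 0 exactly:
[H+] = (−Ka + √(Ka² + 4·Ka·C₀))/2 = 4.23 × 10^-4 M
pH = −log[H+] = −log(4.23 × 10^-4) = 3.37

pH = 3.37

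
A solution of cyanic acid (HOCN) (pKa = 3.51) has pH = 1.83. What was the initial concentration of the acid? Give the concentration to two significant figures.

C₀ = 7.2 × 10^-1 M

[H+] = 10^(-1.83) = 1.48 × 10^-2 M = x
Ka = 10^(−3.51) = 3.09 × 10^-4
Ka = x²/(C₀ − x) ⇒ C₀ = x + x²/Ka
C₀ = 1.48 × 10^-2 + (1.48 × 10^-2)²/(3.09 × 10^-4) = 7.24 × 10^-1 M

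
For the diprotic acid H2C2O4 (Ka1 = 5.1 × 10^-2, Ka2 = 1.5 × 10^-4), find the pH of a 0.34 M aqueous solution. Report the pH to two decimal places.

pH = 0.96

Ka1 ≫ Ka2, so treat the first dissociation as the only significant source of H+.
Ka1 = x²/(0.34 − x) = 5.1 × 10^-2
Solving the quadratic: x = (−Ka1 + √(Ka1² + 4·Ka1·C₀))/2 = 1.09 × 10^-1 M
pH = −log(1.09 × 10^-1) = 0.96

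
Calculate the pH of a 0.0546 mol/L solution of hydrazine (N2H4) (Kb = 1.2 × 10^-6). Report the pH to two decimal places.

pH = 10.41

N2H4 + H2O ⇌ N2H5+ + OH-
Kb = x²/(0.0546 − x) = 1.2 × 10^-6
Since Kb ≪ C₀, x ≈ √(Kb·C₀) = 2.56 × 10^-4 M.
pOH = 3.59, so pH = 14.00 − pOH = 10.41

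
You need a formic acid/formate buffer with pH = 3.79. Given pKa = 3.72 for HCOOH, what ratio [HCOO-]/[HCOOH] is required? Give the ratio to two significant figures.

ratio = 1.2

pH = pKa + log(r) ⇒ log(r) = 3.79 − 3.72 = +0.07
r = [HCOO-]/[HCOOH] = 10^(+0.07) = 1.17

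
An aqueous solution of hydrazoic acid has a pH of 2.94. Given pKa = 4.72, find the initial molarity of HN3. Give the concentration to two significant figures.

[H+] = 10^(-2.94) = 1.15 × 10^-3 M = x
Ka = 10^(−4.72) = 1.91 × 10^-5
Ka = x²/(C₀ − x) ⇒ C₀ = x + x²/Ka
C₀ = 1.15 × 10^-3 + (1.15 × 10^-3)²/(1.91 × 10^-5) = 7.04 × 10^-2 M

C₀ = 7.0 × 10^-2 M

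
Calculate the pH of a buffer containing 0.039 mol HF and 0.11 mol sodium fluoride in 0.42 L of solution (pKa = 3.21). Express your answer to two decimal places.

Henderson–Hasselbalch: pH = pKa + log([F-]/[HF]) = 3.21 + log(0.11/0.039)
pH = 3.21 + (+0.450) = 3.66

pH = 3.66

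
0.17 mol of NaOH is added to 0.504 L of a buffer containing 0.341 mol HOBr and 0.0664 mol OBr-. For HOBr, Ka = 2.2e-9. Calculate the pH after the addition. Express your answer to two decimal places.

pH = 8.80

OH- converts HOBr to OBr-: HOBr → 0.171 mol, OBr- → 0.236 mol.
pKa = −log(2.2 × 10^-9) = 8.658
pH = pKa + log([A⁻]/[HA]) = 8.658 + log(0.236/0.171) = 8.658 +0.140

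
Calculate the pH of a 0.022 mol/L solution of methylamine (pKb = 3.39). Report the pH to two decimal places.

pH = 11.45

CH3NH2 + H2O ⇌ CH3NH3+ + OH-
Kb = 10^(−3.39) = 4.07 × 10^-4
Kb = x²/(0.022 − x) = 4.07 × 10^-4
Here C₀/Kb ≈ 54.1, so the small-x approximation fails. Use the quadratic:
x = (−Kb + √(Kb² + 4·Kb·C₀))/2 = 2.80 × 10^-3 M
pOH = 2.55, so pH = 14.00 − pOH = 11.45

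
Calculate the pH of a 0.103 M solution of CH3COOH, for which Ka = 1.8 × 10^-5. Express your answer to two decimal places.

CH3COOH ⇌ CH3COO- + H+
From the ICE table, Ka = [H+]²/(0.103 − [H+]) = 1.8 × 10^-5.
Neglecting [H+] in the denominator: [H+] = √(1.8 × 10^-5 × 0.103) = 1.36 × 10^-3 M
([H+]/C₀ = 1.3% < 5%, so the approximation holds.)
pH = −log[H+] = −log(1.36 × 10^-3) = 2.87

pH = 2.87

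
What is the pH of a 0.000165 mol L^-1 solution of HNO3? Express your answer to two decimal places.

HNO3 is a strong acid and dissociates completely, so [H+] = 0.000165 M.
pH = -log(0.000165) = 3.78

pH = 3.78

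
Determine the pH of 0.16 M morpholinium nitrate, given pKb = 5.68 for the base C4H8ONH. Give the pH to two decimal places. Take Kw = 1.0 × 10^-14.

C4H8ONH2+ is the conjugate acid of the weak base C4H8ONH.
Kb = 10^(−5.68) = 2.09 × 10^-6
Ka = Kw/Kb = 1.0×10^-14 / 2.09 × 10^-6 = 4.78 × 10^-9
Let x = [H+] at equilibrium. Ka = x²/(0.16 − x).
Assume x ≪ 0.16: x ≈ √(4.78 × 10^-9 × 0.16) = 2.77 × 10^-5 M
(x/C₀ = 0.017% < 5%, so the approximation holds.)
pH = −log[H+] = −log(2.77 × 10^-5) = 4.56

pH = 4.56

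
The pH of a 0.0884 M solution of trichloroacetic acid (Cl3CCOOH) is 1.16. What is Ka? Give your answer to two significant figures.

Ka = 2.5 × 10^-1

[H+] = 10^(-1.16) = 6.92 × 10^-2 M
At equilibrium [HA] = 0.0884 − 6.92 × 10^-2 = 1.92 × 10^-2 M
Ka = [H+][A-]/[HA] = (6.92 × 10^-2)² / 1.92 × 10^-2 = 2.5 × 10^-1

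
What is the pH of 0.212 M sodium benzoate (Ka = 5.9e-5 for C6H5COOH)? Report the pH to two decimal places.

C6H5COO- is the conjugate base of the weak acid C6H5COOH.
Kb = Kw/Ka = 1.0×10^-14 / 5.9 × 10^-5 = 1.69 × 10^-10
Kb = [OH-]²/(0.212 − [OH-]) = 1.69 × 10^-10
Since Kb ≪ C₀, [OH-] ≈ √(Kb·C₀) = 5.99 × 10^-6 M.
Check: 0.0028% ionized — well under 5%, approximation valid.
pOH = −log(5.99 × 10^-6) = 5.22; pH = 14.00 − 5.22 = 8.78

pH = 8.78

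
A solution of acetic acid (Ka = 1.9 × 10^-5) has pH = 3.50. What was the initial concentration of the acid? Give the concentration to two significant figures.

[H+] = 10^(-3.50) = 3.16 × 10^-4 M = x
Ka = x²/(C₀ − x) ⇒ C₀ = x + x²/Ka
C₀ = 3.16 × 10^-4 + (3.16 × 10^-4)²/(1.9 × 10^-5) = 5.57 × 10^-3 M

C₀ = 5.6 × 10^-3 M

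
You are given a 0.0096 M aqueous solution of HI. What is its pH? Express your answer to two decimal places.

HI is a strong acid and dissociates completely, so [H+] = 0.0096 M.
pH = -log(0.0096) = 2.02

pH = 2.02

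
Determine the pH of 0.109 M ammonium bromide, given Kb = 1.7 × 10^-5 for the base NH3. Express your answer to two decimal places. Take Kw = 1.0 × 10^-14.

NH4+ is the conjugate acid of the weak base NH3.
Ka = Kw/Kb = 1.0×10^-14 / 1.7 × 10^-5 = 5.88 × 10^-10
From the ICE table, Ka = [H+]²/(0.109 − [H+]) = 5.88 × 10^-10.
Neglecting [H+] in the denominator: [H+] = √(5.88 × 10^-10 × 0.109) = 8.01 × 10^-6 M
Check: 0.0073% ionized — well under 5%, approximation valid.
pH = −log(8.01 × 10^-6) = 5.10

pH = 5.10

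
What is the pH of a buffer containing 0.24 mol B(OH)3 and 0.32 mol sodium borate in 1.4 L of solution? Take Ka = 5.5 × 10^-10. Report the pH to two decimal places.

pKa = −log(5.5 × 10^-10) = 9.260
pH = pKa + log([A⁻]/[HA]) = 9.260 + log(0.32/0.24)
pH = 9.260 + (+0.125) = 9.38

pH = 9.38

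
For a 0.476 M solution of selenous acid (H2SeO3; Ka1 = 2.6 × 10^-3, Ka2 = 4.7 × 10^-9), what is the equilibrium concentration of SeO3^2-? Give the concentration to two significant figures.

4.7 × 10^-9 M

First ionization gives [H+] ≈ [HSeO3-] = 3.39 × 10^-2 M.
Second step: Ka2 = [H+][SeO3^2-]/[HSeO3-] ≈ [SeO3^2-] (since [H+] ≈ [HSeO3-]).
So [SeO3^2-] ≈ Ka2.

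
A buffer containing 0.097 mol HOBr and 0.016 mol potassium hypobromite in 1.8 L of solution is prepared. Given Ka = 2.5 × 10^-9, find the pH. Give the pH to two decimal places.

pH = 7.82

pKa = −log(2.5 × 10^-9) = 8.602
Henderson–Hasselbalch: pH = pKa + log([OBr-]/[HOBr]) = 8.602 + log(0.016/0.097)
pH = 8.602 + (-0.783) = 7.82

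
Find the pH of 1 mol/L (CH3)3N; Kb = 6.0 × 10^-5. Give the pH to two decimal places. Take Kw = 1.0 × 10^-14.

(CH3)3N + H2O ⇌ (CH3)3NH+ + OH-
Kb = x²/(1 − x) = 6.0 × 10^-5
Since Kb ≪ C₀, x ≈ √(Kb·C₀) = 7.75 × 10^-3 M.
pOH = 2.11, so pH = 14.00 − pOH = 11.89

pH = 11.89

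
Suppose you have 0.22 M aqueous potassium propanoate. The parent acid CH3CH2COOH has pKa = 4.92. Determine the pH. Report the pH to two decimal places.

CH3CH2COO- is the conjugate base of the weak acid CH3CH2COOH.
Ka = 10^(−4.92) = 1.20 × 10^-5
Kb = Kw/Ka = 1.0×10^-14 / 1.20 × 10^-5 = 8.33 × 10^-10
Kb = [OH-]²/(0.22 − [OH-]) = 8.33 × 10^-10
Neglecting [OH-] in the denominator: [OH-] = √(8.33 × 10^-10 × 0.22) = 1.35 × 10^-5 M
Check: 0.0062% ionized — well under 5%, approximation valid.
pOH = −log(1.35 × 10^-5) = 4.87; pH = 14.00 − 4.87 = 9.13

pH = 9.13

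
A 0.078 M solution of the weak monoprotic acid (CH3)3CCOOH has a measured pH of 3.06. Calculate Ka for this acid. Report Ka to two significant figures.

Ka = 9.8 × 10^-6

[H+] = 10^(-3.06) = 8.71 × 10^-4 M
At equilibrium [HA] = 0.078 − 8.71 × 10^-4 = 7.71 × 10^-2 M
Ka = [H+][A-]/[HA] = (8.71 × 10^-4)² / 7.71 × 10^-2 = 9.8 × 10^-6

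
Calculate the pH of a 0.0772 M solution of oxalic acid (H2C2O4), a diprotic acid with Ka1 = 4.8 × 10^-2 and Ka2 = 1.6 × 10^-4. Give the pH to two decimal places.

Ka1 ≫ Ka2, so treat the first dissociation as the only significant source of H+.
Ka1 = x²/(0.0772 − x) = 4.8 × 10^-2
Solving the quadratic: x = (−Ka1 + √(Ka1² + 4·Ka1·C₀))/2 = 4.14 × 10^-2 M
pH = −log(4.14 × 10^-2) = 1.38

pH = 1.38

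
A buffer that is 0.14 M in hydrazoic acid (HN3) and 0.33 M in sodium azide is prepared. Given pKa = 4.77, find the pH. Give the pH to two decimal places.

pH = 5.14

Using pH = pKa + log([base]/[acid]) with [base]/[acid] = 0.33/0.14:
pH = 4.77 + (+0.372) = 5.14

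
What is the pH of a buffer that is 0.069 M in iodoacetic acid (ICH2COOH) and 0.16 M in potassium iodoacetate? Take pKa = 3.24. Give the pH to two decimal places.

Using pH = pKa + log([base]/[acid]) with [base]/[acid] = 0.16/0.069:
pH = 3.24 + (+0.365) = 3.61

pH = 3.61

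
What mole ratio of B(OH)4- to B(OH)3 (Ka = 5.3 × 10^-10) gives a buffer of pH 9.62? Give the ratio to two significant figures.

ratio = 2.2

pKa = -log(5.3 × 10^-10) = 9.276
pH = pKa + log(r) ⇒ log(r) = 9.62 − 9.276 = +0.344
r = [B(OH)4-]/[B(OH)3] = 10^(+0.344) = 2.21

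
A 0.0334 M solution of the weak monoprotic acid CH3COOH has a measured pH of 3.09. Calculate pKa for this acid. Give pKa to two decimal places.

pKa = 4.69

[H+] = 10^(-3.09) = 8.13 × 10^-4 M
At equilibrium [HA] = 0.0334 − 8.13 × 10^-4 = 3.26 × 10^-2 M
Ka = [H+][A-]/[HA] = (8.13 × 10^-4)² / 3.26 × 10^-2 = 2.03 × 10^-5
pKa = -log(2.03 × 10^-5) = 4.69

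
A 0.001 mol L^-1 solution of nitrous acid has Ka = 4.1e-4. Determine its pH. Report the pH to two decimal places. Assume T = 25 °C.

HNO2 ⇌ NO2- + H+
From the ICE table, Ka = [H+]²/(0.001 − [H+]) = 4.1 × 10^-4.
[H+] is not negligible relative to C₀; solve [H+]² + 0.00041·[H+] − 4.1e-07 = 0.
[H+] = [−0.00041 + √(0.00041² + 1.64e-06)]/2 = 4.67 × 10^-4 M
pH = −log(4.67 × 10^-4) = 3.33

pH = 3.33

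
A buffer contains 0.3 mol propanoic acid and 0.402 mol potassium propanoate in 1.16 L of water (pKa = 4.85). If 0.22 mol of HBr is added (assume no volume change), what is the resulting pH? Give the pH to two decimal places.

Added H+ converts CH3CH2COO- to CH3CH2COOH: CH3CH2COOH → 0.52 mol, CH3CH2COO- → 0.182 mol.
Henderson–Hasselbalch with mole ratio 0.182/0.52: pH = 4.85 + (-0.456)

pH = 4.39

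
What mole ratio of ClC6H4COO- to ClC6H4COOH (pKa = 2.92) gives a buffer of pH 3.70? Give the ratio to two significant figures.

ratio = 6.0

pH = pKa + log(r) ⇒ log(r) = 3.70 − 2.92 = +0.78
r = [ClC6H4COO-]/[ClC6H4COOH] = 10^(+0.78) = 6.03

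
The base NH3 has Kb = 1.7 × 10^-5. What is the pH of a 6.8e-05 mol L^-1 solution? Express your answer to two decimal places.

NH3 + H2O ⇌ NH4+ + OH-
From the ICE table, Kb = [OH-]²/(6.8e-05 − [OH-]) = 1.7 × 10^-5.
The 5% rule fails; solving [OH-]² + Kb·[OH-] − Kb·C₀ = 0 exactly:
[OH-] = (−Kb + √(Kb² + 4·Kb·C₀))/2 = 2.65 × 10^-5 M
pOH = 4.58, so pH = 14.00 − pOH = 9.42

pH = 9.42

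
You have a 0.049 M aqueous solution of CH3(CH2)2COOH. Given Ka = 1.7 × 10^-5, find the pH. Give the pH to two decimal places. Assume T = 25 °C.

pH = 3.04

CH3(CH2)2COOH ⇌ CH3(CH2)2COO- + H+
Ka = [H+]²/(0.049 − [H+]) = 1.7 × 10^-5
Neglecting [H+] in the denominator: [H+] = √(1.7 × 10^-5 × 0.049) = 9.13 × 10^-4 M
pH = −log(9.13 × 10^-4) = 3.04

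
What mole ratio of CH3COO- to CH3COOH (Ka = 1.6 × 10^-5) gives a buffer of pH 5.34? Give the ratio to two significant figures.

ratio = 3.5

pKa = -log(1.6 × 10^-5) = 4.796
pH = pKa + log(r) ⇒ log(r) = 5.34 − 4.796 = +0.544
r = [CH3COO-]/[CH3COOH] = 10^(+0.544) = 3.5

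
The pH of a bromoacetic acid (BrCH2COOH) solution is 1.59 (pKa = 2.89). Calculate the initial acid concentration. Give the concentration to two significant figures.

C₀ = 5.4 × 10^-1 M

[H+] = 10^(-1.59) = 2.57 × 10^-2 M = x
Ka = 10^(−2.89) = 1.29 × 10^-3
Ka = x²/(C₀ − x) ⇒ C₀ = x + x²/Ka
C₀ = 2.57 × 10^-2 + (2.57 × 10^-2)²/(1.29 × 10^-3) = 5.38 × 10^-1 M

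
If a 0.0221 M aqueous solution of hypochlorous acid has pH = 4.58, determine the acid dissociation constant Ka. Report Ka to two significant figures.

Ka = 3.1 × 10^-8

[H+] = 10^(-4.58) = 2.63 × 10^-5 M
At equilibrium [HA] = 0.0221 − 2.63 × 10^-5 = 2.21 × 10^-2 M
Ka = [H+][A-]/[HA] = (2.63 × 10^-5)² / 2.21 × 10^-2 = 3.1 × 10^-8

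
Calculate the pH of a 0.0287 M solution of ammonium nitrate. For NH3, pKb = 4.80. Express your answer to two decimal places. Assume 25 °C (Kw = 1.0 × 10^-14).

NH4+ is the conjugate acid of the weak base NH3.
Kb = 10^(−4.80) = 1.58 × 10^-5
Ka = Kw/Kb = 1.0×10^-14 / 1.58 × 10^-5 = 6.33 × 10^-10
From the ICE table, Ka = [H+]²/(0.0287 − [H+]) = 6.33 × 10^-10.
Since Ka ≪ C₀, [H+] ≈ √(Ka·C₀) = 4.26 × 10^-6 M.
pH = −log(4.26 × 10^-6) = 5.37

pH = 5.37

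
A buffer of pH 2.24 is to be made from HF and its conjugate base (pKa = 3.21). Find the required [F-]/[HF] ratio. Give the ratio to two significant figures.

pH = pKa + log(r) ⇒ log(r) = 2.24 − 3.21 = -0.97
r = [F-]/[HF] = 10^(-0.97) = 0.107

ratio = 0.11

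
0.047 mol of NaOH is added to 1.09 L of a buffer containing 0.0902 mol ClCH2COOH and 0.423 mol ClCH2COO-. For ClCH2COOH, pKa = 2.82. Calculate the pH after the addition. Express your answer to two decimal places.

After neutralization: n(ClCH2COOH) = 0.0432 mol, n(ClCH2COO-) = 0.47 mol.
pH = pKa + log(n_ClCH2COO-/n_ClCH2COOH) = 2.82 + log(0.47/0.0432) = 2.82 + (+1.037)

pH = 3.86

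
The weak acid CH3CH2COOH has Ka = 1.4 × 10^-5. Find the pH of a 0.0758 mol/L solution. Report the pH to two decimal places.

CH3CH2COOH ⇌ CH3CH2COO- + H+
From the ICE table, Ka = [H+]²/(0.0758 − [H+]) = 1.4 × 10^-5.
Assume [H+] ≪ 0.0758: [H+] ≈ √(1.4 × 10^-5 × 0.0758) = 1.03 × 10^-3 M
Check: 1.4% ionized — well under 5%, approximation valid.
pH = −log[H+] = −log(1.03 × 10^-3) = 2.99

pH = 2.99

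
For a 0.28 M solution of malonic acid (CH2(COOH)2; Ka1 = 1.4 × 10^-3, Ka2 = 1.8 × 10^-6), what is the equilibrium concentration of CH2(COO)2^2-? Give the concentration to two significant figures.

First ionization gives [H+] ≈ [CH2(COOH)COO-] = 1.91 × 10^-2 M.
Second step: Ka2 = [H+][CH2(COO)2^2-]/[CH2(COOH)COO-] ≈ [CH2(COO)2^2-] (since [H+] ≈ [CH2(COOH)COO-]).
So [CH2(COO)2^2-] ≈ Ka2.

1.8 × 10^-6 M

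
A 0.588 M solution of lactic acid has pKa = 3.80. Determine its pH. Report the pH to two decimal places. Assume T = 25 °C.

CH3CH(OH)COOH ⇌ CH3CH(OH)COO- + H+
Ka = 10^(−3.80) = 1.58 × 10^-4
Ka = [H+]²/(0.588 − [H+]) = 1.58 × 10^-4
Neglecting [H+] in the denominator: [H+] = √(1.58 × 10^-4 × 0.588) = 9.64 × 10^-3 M
pH = −log[H+] = −log(9.64 × 10^-3) = 2.02

pH = 2.02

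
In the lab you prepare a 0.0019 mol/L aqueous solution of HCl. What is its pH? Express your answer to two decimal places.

HCl is a strong acid and dissociates completely, so [H+] = 0.0019 M.
pH = -log(0.0019) = 2.72

pH = 2.72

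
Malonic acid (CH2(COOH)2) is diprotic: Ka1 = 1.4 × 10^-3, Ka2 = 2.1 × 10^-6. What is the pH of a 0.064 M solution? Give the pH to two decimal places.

pH = 2.06

Since Ka1 ≫ Ka2, the first ionization dominates [H+].
Ka1 = x²/(0.064 − x) = 1.4 × 10^-3
Solving the quadratic: x = (−Ka1 + √(Ka1² + 4·Ka1·C₀))/2 = 8.79 × 10^-3 M
pH = −log(8.79 × 10^-3) = 2.06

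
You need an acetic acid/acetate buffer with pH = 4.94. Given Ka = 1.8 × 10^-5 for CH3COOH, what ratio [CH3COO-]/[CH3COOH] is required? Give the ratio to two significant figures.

ratio = 1.6

pKa = -log(1.8 × 10^-5) = 4.745
pH = pKa + log(r) ⇒ log(r) = 4.94 − 4.745 = +0.195
r = [CH3COO-]/[CH3COOH] = 10^(+0.195) = 1.57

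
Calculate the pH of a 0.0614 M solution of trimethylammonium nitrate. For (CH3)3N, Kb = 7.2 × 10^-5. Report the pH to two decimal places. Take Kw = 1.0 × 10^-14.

(CH3)3NH+ is the conjugate acid of the weak base (CH3)3N.
Ka = Kw/Kb = 1.0×10^-14 / 7.2 × 10^-5 = 1.39 × 10^-10
From the ICE table, Ka = [H+]²/(0.0614 − [H+]) = 1.39 × 10^-10.
Neglecting [H+] in the denominator: [H+] = √(1.39 × 10^-10 × 0.0614) = 2.92 × 10^-6 M
Check: 0.0048% ionized — well under 5%, approximation valid.
pH = −log[H+] = −log(2.92 × 10^-6) = 5.53

pH = 5.53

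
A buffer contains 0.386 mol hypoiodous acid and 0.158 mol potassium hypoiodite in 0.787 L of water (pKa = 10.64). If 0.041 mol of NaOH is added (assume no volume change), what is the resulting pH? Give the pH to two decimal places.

After neutralization: n(HOI) = 0.345 mol, n(OI-) = 0.199 mol.
pH = pKa + log([A⁻]/[HA]) = 10.64 + log(0.199/0.345) = 10.64 -0.239

pH = 10.40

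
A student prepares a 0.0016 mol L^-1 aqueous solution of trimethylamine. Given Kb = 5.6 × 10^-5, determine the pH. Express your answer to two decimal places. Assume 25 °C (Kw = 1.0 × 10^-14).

(CH3)3N + H2O ⇌ (CH3)3NH+ + OH-
From the ICE table, Kb = [OH-]²/(0.0016 − [OH-]) = 5.6 × 10^-5.
Here C₀/Kb ≈ 28.6, so the small-[OH-] approximation fails. Use the quadratic:
[OH-] = (−Kb + √(Kb² + 4·Kb·C₀))/2 = 2.73 × 10^-4 M
pOH = 3.56, so pH = 14.00 − pOH = 10.44

pH = 10.44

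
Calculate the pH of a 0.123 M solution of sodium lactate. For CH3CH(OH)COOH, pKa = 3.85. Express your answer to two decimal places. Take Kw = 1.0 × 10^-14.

pH = 8.47

CH3CH(OH)COO- is the conjugate base of the weak acid CH3CH(OH)COOH.
Ka = 10^(−3.85) = 1.41 × 10^-4
Kb = Kw/Ka = 1.0×10^-14 / 1.41 × 10^-4 = 7.09 × 10^-11
From the ICE table, Kb = x²/(0.123 − x) = 7.09 × 10^-11.
Neglecting x in the denominator: x = √(7.09 × 10^-11 × 0.123) = 2.95 × 10^-6 M
Check: 0.0024% ionized — well under 5%, approximation valid.
pOH = −log(2.95 × 10^-6) = 5.53; pH = 14.00 − 5.53 = 8.47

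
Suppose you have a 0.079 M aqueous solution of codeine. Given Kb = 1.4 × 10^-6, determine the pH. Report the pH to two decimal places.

pH = 10.52

C18H21NO3 + H2O ⇌ C18H22NO3+ + OH-
From the ICE table, Kb = [OH-]²/(0.079 − [OH-]) = 1.4 × 10^-6.
Assume [OH-] ≪ 0.079: [OH-] ≈ √(1.4 × 10^-6 × 0.079) = 3.33 × 10^-4 M
Check: 0.42% ionized — well under 5%, approximation valid.
pOH = 3.48, so pH = 14.00 − pOH = 10.52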